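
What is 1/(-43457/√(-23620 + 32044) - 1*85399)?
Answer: -719401176/61434252518375 + 782226*√26/61434252518375 ≈ -1.1645e-5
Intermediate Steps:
1/(-43457/√(-23620 + 32044) - 1*85399) = 1/(-43457*√26/468 - 85399) = 1/(-85399 - 43457*√26/468)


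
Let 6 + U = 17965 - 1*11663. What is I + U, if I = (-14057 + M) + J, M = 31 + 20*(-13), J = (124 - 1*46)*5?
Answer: -7600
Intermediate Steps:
J = 390 (J = (124 - 46)*5 = 78*5 = 390)
M = -229 (M = 31 - 260 = -229)
I = -13896 (I = (-14057 - 229) + 390 = -14286 + 390 = -13896)
U = 6296 (U = -6 + (17965 - 1*11663) = -6 + (17965 - 11663) = -6 + 6302 = 6296)
I + U = -13896 + 6296 = -7600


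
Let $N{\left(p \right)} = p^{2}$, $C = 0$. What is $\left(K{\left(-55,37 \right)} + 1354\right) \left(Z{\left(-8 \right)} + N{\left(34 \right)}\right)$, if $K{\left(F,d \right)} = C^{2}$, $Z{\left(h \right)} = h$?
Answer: $1554392$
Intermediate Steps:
$K{\left(F,d \right)} = 0$ ($K{\left(F,d \right)} = 0^{2} = 0$)
$\left(K{\left(-55,37 \right)} + 1354\right) \left(Z{\left(-8 \right)} + N{\left(34 \right)}\right) = \left(0 + 1354\right) \left(-8 + 34^{2}\right) = 1354 \left(-8 + 1156\right) = 1354 \cdot 1148 = 1554392$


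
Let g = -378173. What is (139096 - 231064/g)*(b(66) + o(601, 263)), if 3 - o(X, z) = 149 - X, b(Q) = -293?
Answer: 8521618392864/378173 ≈ 2.2534e+7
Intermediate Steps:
o(X, z) = -146 + X (o(X, z) = 3 - (149 - X) = 3 + (-149 + X) = -146 + X)
(139096 - 231064/g)*(b(66) + o(601, 263)) = (139096 - 231064/(-378173))*(-293 + (-146 + 601)) = (139096 - 231064*(-1/378173))*(-293 + 455) = (139096 + 231064/378173)*162 = (52602582672/378173)*162 = 8521618392864/378173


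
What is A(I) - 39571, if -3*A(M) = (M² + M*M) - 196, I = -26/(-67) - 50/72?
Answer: -344751328945/8726616 ≈ -39506.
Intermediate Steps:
I = -739/2412 (I = -26*(-1/67) - 50*1/72 = 26/67 - 25/36 = -739/2412 ≈ -0.30638)
A(M) = 196/3 - 2*M²/3 (A(M) = -((M² + M*M) - 196)/3 = -((M² + M²) - 196)/3 = -(2*M² - 196)/3 = -(-196 + 2*M²)/3 = 196/3 - 2*M²/3)
A(I) - 39571 = (196/3 - 2*(-739/2412)²/3) - 39571 = (196/3 - ⅔*546121/5817744) - 39571 = (196/3 - 546121/8726616) - 39571 = 569592791/8726616 - 39571 = -344751328945/8726616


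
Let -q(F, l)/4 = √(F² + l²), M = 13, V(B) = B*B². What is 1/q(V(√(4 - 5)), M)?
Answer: -√42/336 ≈ -0.019288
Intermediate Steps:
V(B) = B³
q(F, l) = -4*√(F² + l²)
1/q(V(√(4 - 5)), M) = 1/(-4*√(((√(4 - 5))³)² + 13²)) = 1/(-4*√(((√(-1))³)² + 169)) = 1/(-4*√((I³)² + 169)) = 1/(-4*√((-I)² + 169)) = 1/(-4*√(-1 + 169)) = 1/(-8*√42) = -√42/336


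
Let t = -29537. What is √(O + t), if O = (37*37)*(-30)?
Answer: I*√70607 ≈ 265.72*I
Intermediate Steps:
O = -41070 (O = 1369*(-30) = -41070)
√(O + t) = √(-41070 - 29537) = √(-70607) = I*√70607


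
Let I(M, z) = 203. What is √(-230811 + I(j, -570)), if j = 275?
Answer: 4*I*√14413 ≈ 480.22*I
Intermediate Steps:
√(-230811 + I(j, -570)) = √(-230811 + 203) = √(-230608) = 4*I*√14413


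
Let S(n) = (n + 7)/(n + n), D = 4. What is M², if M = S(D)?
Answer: 121/64 ≈ 1.8906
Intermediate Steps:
S(n) = (7 + n)/(2*n) (S(n) = (7 + n)/((2*n)) = (7 + n)*(1/(2*n)) = (7 + n)/(2*n))
M = 11/8 (M = (½)*(7 + 4)/4 = (½)*(¼)*11 = 11/8 ≈ 1.3750)
M² = (11/8)² = 121/64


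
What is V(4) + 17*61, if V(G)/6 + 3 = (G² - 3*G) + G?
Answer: 1067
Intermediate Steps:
V(G) = -18 - 12*G + 6*G² (V(G) = -18 + 6*((G² - 3*G) + G) = -18 + 6*(G² - 2*G) = -18 + (-12*G + 6*G²) = -18 - 12*G + 6*G²)
V(4) + 17*61 = (-18 - 12*4 + 6*4²) + 17*61 = (-18 - 48 + 6*16) + 1037 = (-18 - 48 + 96) + 1037 = 30 + 1037 = 1067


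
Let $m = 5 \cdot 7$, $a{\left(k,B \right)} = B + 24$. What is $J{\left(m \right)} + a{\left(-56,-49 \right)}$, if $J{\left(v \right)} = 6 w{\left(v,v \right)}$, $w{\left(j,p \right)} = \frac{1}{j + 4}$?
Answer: $- \frac{323}{13} \approx -24.846$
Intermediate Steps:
$a{\left(k,B \right)} = 24 + B$
$w{\left(j,p \right)} = \frac{1}{4 + j}$
$m = 35$
$J{\left(v \right)} = \frac{6}{4 + v}$
$J{\left(m \right)} + a{\left(-56,-49 \right)} = \frac{6}{4 + 35} + \left(24 - 49\right) = \frac{6}{39} - 25 = 6 \cdot \frac{1}{39} - 25 = \frac{2}{13} - 25 = - \frac{323}{13}$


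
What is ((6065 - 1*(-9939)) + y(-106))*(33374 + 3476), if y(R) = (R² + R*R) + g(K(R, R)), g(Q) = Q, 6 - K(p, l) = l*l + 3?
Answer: 1003904550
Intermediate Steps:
K(p, l) = 3 - l² (K(p, l) = 6 - (l*l + 3) = 6 - (l² + 3) = 6 - (3 + l²) = 6 + (-3 - l²) = 3 - l²)
y(R) = 3 + R² (y(R) = (R² + R*R) + (3 - R²) = (R² + R²) + (3 - R²) = 2*R² + (3 - R²) = 3 + R²)
((6065 - 1*(-9939)) + y(-106))*(33374 + 3476) = ((6065 - 1*(-9939)) + (3 + (-106)²))*(33374 + 3476) = ((6065 + 9939) + (3 + 11236))*36850 = (16004 + 11239)*36850 = 27243*36850 = 1003904550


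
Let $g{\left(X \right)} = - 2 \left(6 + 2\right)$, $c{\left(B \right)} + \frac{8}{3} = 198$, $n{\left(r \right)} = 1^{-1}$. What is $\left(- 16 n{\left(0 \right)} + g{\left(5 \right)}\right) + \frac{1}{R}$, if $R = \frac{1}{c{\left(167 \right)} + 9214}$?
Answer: $\frac{28132}{3} \approx 9377.3$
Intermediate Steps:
$n{\left(r \right)} = 1$
$c{\left(B \right)} = \frac{586}{3}$ ($c{\left(B \right)} = - \frac{8}{3} + 198 = \frac{586}{3}$)
$g{\left(X \right)} = -16$ ($g{\left(X \right)} = \left(-2\right) 8 = -16$)
$R = \frac{3}{28228}$ ($R = \frac{1}{\frac{586}{3} + 9214} = \frac{1}{\frac{28228}{3}} = \frac{3}{28228} \approx 0.00010628$)
$\left(- 16 n{\left(0 \right)} + g{\left(5 \right)}\right) + \frac{1}{R} = \left(\left(-16\right) 1 - 16\right) + \frac{1}{\frac{3}{28228}} = \left(-16 - 16\right) + \frac{28228}{3} = -32 + \frac{28228}{3} = \frac{28132}{3}$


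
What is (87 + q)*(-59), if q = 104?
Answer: -11269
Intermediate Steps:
(87 + q)*(-59) = (87 + 104)*(-59) = 191*(-59) = -11269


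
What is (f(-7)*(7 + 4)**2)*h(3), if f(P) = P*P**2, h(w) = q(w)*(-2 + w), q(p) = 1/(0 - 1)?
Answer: 41503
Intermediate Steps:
q(p) = -1 (q(p) = 1/(-1) = -1)
h(w) = 2 - w (h(w) = -(-2 + w) = 2 - w)
f(P) = P**3
(f(-7)*(7 + 4)**2)*h(3) = ((-7)**3*(7 + 4)**2)*(2 - 1*3) = (-343*11**2)*(2 - 3) = -343*121*(-1) = -41503*(-1) = 41503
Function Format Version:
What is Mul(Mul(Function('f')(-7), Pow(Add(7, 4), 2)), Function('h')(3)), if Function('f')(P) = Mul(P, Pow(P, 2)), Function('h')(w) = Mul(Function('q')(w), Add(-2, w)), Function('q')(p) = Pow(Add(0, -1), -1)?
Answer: 41503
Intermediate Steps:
Function('q')(p) = -1 (Function('q')(p) = Pow(-1, -1) = -1)
Function('h')(w) = Add(2, Mul(-1, w)) (Function('h')(w) = Mul(-1, Add(-2, w)) = Add(2, Mul(-1, w)))
Function('f')(P) = Pow(P, 3)
Mul(Mul(Function('f')(-7), Pow(Add(7, 4), 2)), Function('h')(3)) = Mul(Mul(Pow(-7, 3), Pow(Add(7, 4), 2)), Add(2, Mul(-1, 3))) = Mul(Mul(-343, Pow(11, 2)), Add(2, -3)) = Mul(Mul(-343, 121), -1) = Mul(-41503, -1) = 41503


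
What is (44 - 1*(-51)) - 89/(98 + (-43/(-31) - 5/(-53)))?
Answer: 15381333/163448 ≈ 94.105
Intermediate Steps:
(44 - 1*(-51)) - 89/(98 + (-43/(-31) - 5/(-53))) = (44 + 51) - 89/(98 + (-43*(-1/31) - 5*(-1/53))) = 95 - 89/(98 + (43/31 + 5/53)) = 95 - 89/(98 + 2434/1643) = 95 - 89/163448/1643 = 95 - 89*1643/163448 = 95 - 146227/163448 = 15381333/163448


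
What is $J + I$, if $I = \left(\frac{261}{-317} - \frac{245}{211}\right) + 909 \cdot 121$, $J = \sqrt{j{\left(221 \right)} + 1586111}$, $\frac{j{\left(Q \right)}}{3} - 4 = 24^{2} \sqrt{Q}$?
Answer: $\frac{7356701507}{66887} + \sqrt{1586123 + 1728 \sqrt{221}} \approx 1.1126 \cdot 10^{5}$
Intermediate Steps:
$j{\left(Q \right)} = 12 + 1728 \sqrt{Q}$ ($j{\left(Q \right)} = 12 + 3 \cdot 24^{2} \sqrt{Q} = 12 + 3 \cdot 576 \sqrt{Q} = 12 + 1728 \sqrt{Q}$)
$J = \sqrt{1586123 + 1728 \sqrt{221}}$ ($J = \sqrt{\left(12 + 1728 \sqrt{221}\right) + 1586111} = \sqrt{1586123 + 1728 \sqrt{221}} \approx 1269.6$)
$I = \frac{7356701507}{66887}$ ($I = \left(261 \left(- \frac{1}{317}\right) - \frac{245}{211}\right) + 109989 = \left(- \frac{261}{317} - \frac{245}{211}\right) + 109989 = - \frac{132736}{66887} + 109989 = \frac{7356701507}{66887} \approx 1.0999 \cdot 10^{5}$)
$J + I = \sqrt{1586123 + 1728 \sqrt{221}} + \frac{7356701507}{66887} = \frac{7356701507}{66887} + \sqrt{1586123 + 1728 \sqrt{221}}$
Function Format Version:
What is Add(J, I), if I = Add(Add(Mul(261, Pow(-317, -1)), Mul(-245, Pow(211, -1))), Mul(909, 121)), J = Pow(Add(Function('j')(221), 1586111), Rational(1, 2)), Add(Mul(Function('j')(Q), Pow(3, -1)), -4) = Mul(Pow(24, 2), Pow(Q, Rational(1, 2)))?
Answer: Add(Rational(7356701507, 66887), Pow(Add(1586123, Mul(1728, Pow(221, Rational(1, 2)))), Rational(1, 2))) ≈ 1.1126e+5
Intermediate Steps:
Function('j')(Q) = Add(12, Mul(1728, Pow(Q, Rational(1, 2)))) (Function('j')(Q) = Add(12, Mul(3, Mul(Pow(24, 2), Pow(Q, Rational(1, 2))))) = Add(12, Mul(3, Mul(576, Pow(Q, Rational(1, 2))))) = Add(12, Mul(1728, Pow(Q, Rational(1, 2)))))
J = Pow(Add(1586123, Mul(1728, Pow(221, Rational(1, 2)))), Rational(1, 2)) (J = Pow(Add(Add(12, Mul(1728, Pow(221, Rational(1, 2)))), 1586111), Rational(1, 2)) = Pow(Add(1586123, Mul(1728, Pow(221, Rational(1, 2)))), Rational(1, 2)) ≈ 1269.6)
I = Rational(7356701507, 66887) (I = Add(Add(Mul(261, Rational(-1, 317)), Mul(-245, Rational(1, 211))), 109989) = Add(Add(Rational(-261, 317), Rational(-245, 211)), 109989) = Add(Rational(-132736, 66887), 109989) = Rational(7356701507, 66887) ≈ 1.0999e+5)
Add(J, I) = Add(Pow(Add(1586123, Mul(1728, Pow(221, Rational(1, 2)))), Rational(1, 2)), Rational(7356701507, 66887)) = Add(Rational(7356701507, 66887), Pow(Add(1586123, Mul(1728, Pow(221, Rational(1, 2)))), Rational(1, 2)))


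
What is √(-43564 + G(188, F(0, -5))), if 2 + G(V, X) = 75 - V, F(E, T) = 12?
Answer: I*√43679 ≈ 209.0*I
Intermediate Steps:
G(V, X) = 73 - V (G(V, X) = -2 + (75 - V) = 73 - V)
√(-43564 + G(188, F(0, -5))) = √(-43564 + (73 - 1*188)) = √(-43564 + (73 - 188)) = √(-43564 - 115) = √(-43679) = I*√43679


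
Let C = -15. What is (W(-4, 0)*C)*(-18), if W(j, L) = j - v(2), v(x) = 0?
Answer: -1080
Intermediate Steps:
W(j, L) = j (W(j, L) = j - 1*0 = j + 0 = j)
(W(-4, 0)*C)*(-18) = -4*(-15)*(-18) = 60*(-18) = -1080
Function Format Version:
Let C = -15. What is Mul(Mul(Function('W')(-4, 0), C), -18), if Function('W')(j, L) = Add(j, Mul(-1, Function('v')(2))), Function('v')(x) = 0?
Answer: -1080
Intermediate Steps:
Function('W')(j, L) = j (Function('W')(j, L) = Add(j, Mul(-1, 0)) = Add(j, 0) = j)
Mul(Mul(Function('W')(-4, 0), C), -18) = Mul(Mul(-4, -15), -18) = Mul(60, -18) = -1080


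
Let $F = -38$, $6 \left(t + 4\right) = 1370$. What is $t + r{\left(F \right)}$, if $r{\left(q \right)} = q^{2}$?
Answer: $\frac{5005}{3} \approx 1668.3$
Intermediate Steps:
$t = \frac{673}{3}$ ($t = -4 + \frac{1}{6} \cdot 1370 = -4 + \frac{685}{3} = \frac{673}{3} \approx 224.33$)
$t + r{\left(F \right)} = \frac{673}{3} + \left(-38\right)^{2} = \frac{673}{3} + 1444 = \frac{5005}{3}$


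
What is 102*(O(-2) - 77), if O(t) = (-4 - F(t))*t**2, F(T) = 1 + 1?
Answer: -10302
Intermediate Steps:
F(T) = 2
O(t) = -6*t**2 (O(t) = (-4 - 1*2)*t**2 = (-4 - 2)*t**2 = -6*t**2)
102*(O(-2) - 77) = 102*(-6*(-2)**2 - 77) = 102*(-6*4 - 77) = 102*(-24 - 77) = 102*(-101) = -10302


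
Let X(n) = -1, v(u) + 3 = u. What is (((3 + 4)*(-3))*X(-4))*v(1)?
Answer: -42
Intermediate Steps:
v(u) = -3 + u
(((3 + 4)*(-3))*X(-4))*v(1) = (((3 + 4)*(-3))*(-1))*(-3 + 1) = ((7*(-3))*(-1))*(-2) = -21*(-1)*(-2) = 21*(-2) = -42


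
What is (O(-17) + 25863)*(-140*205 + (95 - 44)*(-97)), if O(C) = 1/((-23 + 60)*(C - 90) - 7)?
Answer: -3451262190079/3966 ≈ -8.7021e+8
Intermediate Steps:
O(C) = 1/(-3337 + 37*C) (O(C) = 1/(37*(-90 + C) - 7) = 1/((-3330 + 37*C) - 7) = 1/(-3337 + 37*C))
(O(-17) + 25863)*(-140*205 + (95 - 44)*(-97)) = (1/(-3337 + 37*(-17)) + 25863)*(-140*205 + (95 - 44)*(-97)) = (1/(-3337 - 629) + 25863)*(-28700 + 51*(-97)) = (1/(-3966) + 25863)*(-28700 - 4947) = (-1/3966 + 25863)*(-33647) = (102572657/3966)*(-33647) = -3451262190079/3966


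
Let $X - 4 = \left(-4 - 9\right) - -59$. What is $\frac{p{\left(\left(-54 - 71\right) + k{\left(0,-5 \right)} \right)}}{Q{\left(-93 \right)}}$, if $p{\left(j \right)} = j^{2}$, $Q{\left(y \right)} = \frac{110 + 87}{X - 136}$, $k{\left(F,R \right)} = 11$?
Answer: $- \frac{1117656}{197} \approx -5673.4$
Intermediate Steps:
$X = 50$ ($X = 4 - -46 = 4 + \left(\left(-4 - 9\right) + 59\right) = 4 + \left(-13 + 59\right) = 4 + 46 = 50$)
$Q{\left(y \right)} = - \frac{197}{86}$ ($Q{\left(y \right)} = \frac{110 + 87}{50 - 136} = \frac{197}{-86} = 197 \left(- \frac{1}{86}\right) = - \frac{197}{86}$)
$\frac{p{\left(\left(-54 - 71\right) + k{\left(0,-5 \right)} \right)}}{Q{\left(-93 \right)}} = \frac{\left(\left(-54 - 71\right) + 11\right)^{2}}{- \frac{197}{86}} = \left(-125 + 11\right)^{2} \left(- \frac{86}{197}\right) = \left(-114\right)^{2} \left(- \frac{86}{197}\right) = 12996 \left(- \frac{86}{197}\right) = - \frac{1117656}{197}$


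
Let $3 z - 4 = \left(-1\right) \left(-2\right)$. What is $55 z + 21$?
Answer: $131$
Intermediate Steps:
$z = 2$ ($z = \frac{4}{3} + \frac{\left(-1\right) \left(-2\right)}{3} = \frac{4}{3} + \frac{1}{3} \cdot 2 = \frac{4}{3} + \frac{2}{3} = 2$)
$55 z + 21 = 55 \cdot 2 + 21 = 110 + 21 = 131$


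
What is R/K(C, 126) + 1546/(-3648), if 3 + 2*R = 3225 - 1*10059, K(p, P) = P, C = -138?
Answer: -117273/4256 ≈ -27.555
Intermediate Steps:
R = -6837/2 (R = -3/2 + (3225 - 1*10059)/2 = -3/2 + (3225 - 10059)/2 = -3/2 + (½)*(-6834) = -3/2 - 3417 = -6837/2 ≈ -3418.5)
R/K(C, 126) + 1546/(-3648) = -6837/2/126 + 1546/(-3648) = -6837/2*1/126 + 1546*(-1/3648) = -2279/84 - 773/1824 = -117273/4256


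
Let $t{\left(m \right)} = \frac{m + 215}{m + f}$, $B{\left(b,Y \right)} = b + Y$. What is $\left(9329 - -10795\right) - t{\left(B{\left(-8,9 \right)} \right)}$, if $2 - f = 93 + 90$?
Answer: $\frac{100626}{5} \approx 20125.0$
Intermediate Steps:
$f = -181$ ($f = 2 - \left(93 + 90\right) = 2 - 183 = -181$)
$B{\left(b,Y \right)} = Y + b$
$t{\left(m \right)} = \frac{215 + m}{-181 + m}$ ($t{\left(m \right)} = \frac{m + 215}{m - 181} = \frac{215 + m}{-181 + m}$)
$\left(9329 - -10795\right) - t{\left(B{\left(-8,9 \right)} \right)} = \left(9329 - -10795\right) - \frac{215 + \left(9 - 8\right)}{-181 + \left(9 - 8\right)} = \left(9329 + 10795\right) - \frac{215 + 1}{-181 + 1} = 20124 - \frac{1}{-180} \cdot 216 = 20124 - \left(- \frac{1}{180}\right) 216 = 20124 - - \frac{6}{5} = 20124 + \frac{6}{5} = \frac{100626}{5}$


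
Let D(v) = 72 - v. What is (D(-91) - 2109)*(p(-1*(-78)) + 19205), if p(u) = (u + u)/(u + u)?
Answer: -37374876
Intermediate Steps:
p(u) = 1 (p(u) = (2*u)/((2*u)) = (2*u)*(1/(2*u)) = 1)
(D(-91) - 2109)*(p(-1*(-78)) + 19205) = ((72 - 1*(-91)) - 2109)*(1 + 19205) = ((72 + 91) - 2109)*19206 = (163 - 2109)*19206 = -1946*19206 = -37374876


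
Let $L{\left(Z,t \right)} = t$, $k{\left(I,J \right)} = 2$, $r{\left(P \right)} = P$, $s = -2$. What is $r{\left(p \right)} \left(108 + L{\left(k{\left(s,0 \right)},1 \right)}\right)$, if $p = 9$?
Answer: $981$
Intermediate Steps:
$r{\left(p \right)} \left(108 + L{\left(k{\left(s,0 \right)},1 \right)}\right) = 9 \left(108 + 1\right) = 9 \cdot 109 = 981$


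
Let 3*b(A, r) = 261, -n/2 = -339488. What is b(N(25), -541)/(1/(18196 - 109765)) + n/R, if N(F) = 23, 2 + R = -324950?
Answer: -323591470229/40619 ≈ -7.9665e+6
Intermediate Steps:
n = 678976 (n = -2*(-339488) = 678976)
R = -324952 (R = -2 - 324950 = -324952)
b(A, r) = 87 (b(A, r) = (⅓)*261 = 87)
b(N(25), -541)/(1/(18196 - 109765)) + n/R = 87/(1/(18196 - 109765)) + 678976/(-324952) = 87/(1/(-91569)) + 678976*(-1/324952) = 87/(-1/91569) - 84872/40619 = 87*(-91569) - 84872/40619 = -7966503 - 84872/40619 = -323591470229/40619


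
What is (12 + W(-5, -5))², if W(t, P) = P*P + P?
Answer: 1024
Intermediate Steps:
W(t, P) = P + P² (W(t, P) = P² + P = P + P²)
(12 + W(-5, -5))² = (12 - 5*(1 - 5))² = (12 - 5*(-4))² = (12 + 20)² = 32² = 1024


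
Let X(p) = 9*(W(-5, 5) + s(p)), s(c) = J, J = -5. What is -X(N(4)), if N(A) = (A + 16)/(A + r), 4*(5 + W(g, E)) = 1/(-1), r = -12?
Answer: 369/4 ≈ 92.250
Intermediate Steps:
s(c) = -5
W(g, E) = -21/4 (W(g, E) = -5 + (1/(-1))/4 = -5 + (1*(-1))/4 = -5 + (¼)*(-1) = -5 - ¼ = -21/4)
N(A) = (16 + A)/(-12 + A) (N(A) = (A + 16)/(A - 12) = (16 + A)/(-12 + A))
X(p) = -369/4 (X(p) = 9*(-21/4 - 5) = 9*(-41/4) = -369/4)
-X(N(4)) = -1*(-369/4) = 369/4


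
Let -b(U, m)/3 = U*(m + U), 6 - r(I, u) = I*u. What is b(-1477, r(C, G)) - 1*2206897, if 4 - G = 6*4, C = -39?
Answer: -12181078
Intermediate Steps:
G = -20 (G = 4 - 6*4 = 4 - 1*24 = 4 - 24 = -20)
r(I, u) = 6 - I*u
b(U, m) = -3*U*(U + m) (b(U, m) = -3*U*(m + U) = -3*U*(U + m))
b(-1477, r(C, G)) - 1*2206897 = -3*(-1477)*(-1477 + (6 - 1*(-39)*(-20))) - 1*2206897 = -3*(-1477)*(-1477 + (6 - 780)) - 2206897 = -3*(-1477)*(-1477 - 774) - 2206897 = -3*(-1477)*(-2251) - 2206897 = -9974181 - 2206897 = -12181078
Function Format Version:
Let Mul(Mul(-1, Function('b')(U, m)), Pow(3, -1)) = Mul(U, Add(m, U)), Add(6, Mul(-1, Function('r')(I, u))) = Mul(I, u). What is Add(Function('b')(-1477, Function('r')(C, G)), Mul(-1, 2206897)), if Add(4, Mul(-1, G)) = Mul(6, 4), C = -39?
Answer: -12181078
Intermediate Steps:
G = -20 (G = Add(4, Mul(-1, Mul(6, 4))) = Add(4, Mul(-1, 24)) = Add(4, -24) = -20)
Function('r')(I, u) = Add(6, Mul(-1, I, u)) (Function('r')(I, u) = Add(6, Mul(-1, Mul(I, u))) = Add(6, Mul(-1, I, u)))
Function('b')(U, m) = Mul(-3, U, Add(U, m)) (Function('b')(U, m) = Mul(-3, Mul(U, Add(m, U))) = Mul(-3, Mul(U, Add(U, m))) = Mul(-3, U, Add(U, m)))
Add(Function('b')(-1477, Function('r')(C, G)), Mul(-1, 2206897)) = Add(Mul(-3, -1477, Add(-1477, Add(6, Mul(-1, -39, -20)))), Mul(-1, 2206897)) = Add(Mul(-3, -1477, Add(-1477, Add(6, -780))), -2206897) = Add(Mul(-3, -1477, Add(-1477, -774)), -2206897) = Add(Mul(-3, -1477, -2251), -2206897) = Add(-9974181, -2206897) = -12181078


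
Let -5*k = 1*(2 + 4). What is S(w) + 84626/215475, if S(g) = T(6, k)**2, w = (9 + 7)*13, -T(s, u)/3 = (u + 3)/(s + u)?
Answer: 1345267/811200 ≈ 1.6584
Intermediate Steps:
k = -6/5 (k = -(2 + 4)/5 = -6/5 ≈ -1.2000)
T(s, u) = -3*(3 + u)/(s + u) (T(s, u) = -3*(u + 3)/(s + u) = -3*(3 + u)/(s + u))
w = 208 (w = 16*13 = 208)
S(g) = 81/64 (S(g) = (3*(-3 - 1*(-6/5))/(6 - 6/5))**2 = (3*(-3 + 6/5)/(24/5))**2 = (3*(5/24)*(-9/5))**2 = (-9/8)**2 = 81/64)
S(w) + 84626/215475 = 81/64 + 84626/215475 = 81/64 + 84626*(1/215475) = 81/64 + 4978/12675 = 1345267/811200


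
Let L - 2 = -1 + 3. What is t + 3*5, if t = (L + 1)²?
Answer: 40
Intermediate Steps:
L = 4 (L = 2 + (-1 + 3) = 2 + 2 = 4)
t = 25 (t = (4 + 1)² = 5² = 25)
t + 3*5 = 25 + 3*5 = 25 + 15 = 40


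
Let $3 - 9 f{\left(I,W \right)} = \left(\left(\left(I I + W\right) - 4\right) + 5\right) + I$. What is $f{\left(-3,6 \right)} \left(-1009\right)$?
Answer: $\frac{10090}{9} \approx 1121.1$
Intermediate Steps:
$f{\left(I,W \right)} = \frac{2}{9} - \frac{I}{9} - \frac{W}{9} - \frac{I^{2}}{9}$ ($f{\left(I,W \right)} = \frac{1}{3} - \frac{\left(\left(\left(I I + W\right) - 4\right) + 5\right) + I}{9} = \frac{1}{3} - \frac{\left(\left(\left(I^{2} + W\right) - 4\right) + 5\right) + I}{9} = \frac{1}{3} - \frac{\left(\left(\left(W + I^{2}\right) - 4\right) + 5\right) + I}{9} = \frac{1}{3} - \frac{\left(\left(-4 + W + I^{2}\right) + 5\right) + I}{9} = \frac{1}{3} - \frac{\left(1 + W + I^{2}\right) + I}{9} = \frac{1}{3} - \frac{1 + I + W + I^{2}}{9} = \frac{1}{3} - \left(\frac{1}{9} + \frac{I}{9} + \frac{W}{9} + \frac{I^{2}}{9}\right) = \frac{2}{9} - \frac{I}{9} - \frac{W}{9} - \frac{I^{2}}{9}$)
$f{\left(-3,6 \right)} \left(-1009\right) = \left(\frac{2}{9} - - \frac{1}{3} - \frac{2}{3} - \frac{\left(-3\right)^{2}}{9}\right) \left(-1009\right) = \left(\frac{2}{9} + \frac{1}{3} - \frac{2}{3} - 1\right) \left(-1009\right) = \left(- \frac{10}{9}\right) \left(-1009\right) = \frac{10090}{9}$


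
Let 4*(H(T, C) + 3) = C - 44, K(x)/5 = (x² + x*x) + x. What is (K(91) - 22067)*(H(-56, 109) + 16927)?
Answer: 2073418839/2 ≈ 1.0367e+9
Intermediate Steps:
K(x) = 5*x + 10*x² (K(x) = 5*((x² + x*x) + x) = 5*((x² + x²) + x) = 5*(2*x² + x) = 5*(x + 2*x²) = 5*x + 10*x²)
H(T, C) = -14 + C/4 (H(T, C) = -3 + (C - 44)/4 = -3 + (-44 + C)/4 = -3 + (-11 + C/4) = -14 + C/4)
(K(91) - 22067)*(H(-56, 109) + 16927) = (5*91*(1 + 2*91) - 22067)*((-14 + (¼)*109) + 16927) = (5*91*(1 + 182) - 22067)*((-14 + 109/4) + 16927) = (5*91*183 - 22067)*(53/4 + 16927) = (83265 - 22067)*(67761/4) = 61198*(67761/4) = 2073418839/2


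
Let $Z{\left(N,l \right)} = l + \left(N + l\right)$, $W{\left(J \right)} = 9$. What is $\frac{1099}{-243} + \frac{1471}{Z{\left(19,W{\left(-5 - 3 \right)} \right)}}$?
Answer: $\frac{316790}{8991} \approx 35.234$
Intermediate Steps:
$Z{\left(N,l \right)} = N + 2 l$
$\frac{1099}{-243} + \frac{1471}{Z{\left(19,W{\left(-5 - 3 \right)} \right)}} = \frac{1099}{-243} + \frac{1471}{19 + 2 \cdot 9} = 1099 \left(- \frac{1}{243}\right) + \frac{1471}{19 + 18} = - \frac{1099}{243} + \frac{1471}{37} = \frac{316790}{8991}$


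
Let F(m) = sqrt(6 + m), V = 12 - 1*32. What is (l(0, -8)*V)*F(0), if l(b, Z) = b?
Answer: 0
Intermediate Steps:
V = -20 (V = 12 - 32 = -20)
(l(0, -8)*V)*F(0) = (0*(-20))*sqrt(6 + 0) = 0*sqrt(6) = 0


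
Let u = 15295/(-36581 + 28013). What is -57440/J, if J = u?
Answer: 14061312/437 ≈ 32177.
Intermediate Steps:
u = -2185/1224 (u = 15295/(-8568) = 15295*(-1/8568) = -2185/1224 ≈ -1.7851)
J = -2185/1224 ≈ -1.7851
-57440/J = -57440/(-2185/1224) = -57440*(-1224/2185) = 14061312/437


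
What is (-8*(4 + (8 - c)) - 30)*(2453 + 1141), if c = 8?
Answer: -222828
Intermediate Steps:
(-8*(4 + (8 - c)) - 30)*(2453 + 1141) = (-8*(4 + (8 - 1*8)) - 30)*(2453 + 1141) = (-8*(4 + (8 - 8)) - 30)*3594 = (-8*(4 + 0) - 30)*3594 = (-8*4 - 30)*3594 = (-32 - 30)*3594 = -62*3594 = -222828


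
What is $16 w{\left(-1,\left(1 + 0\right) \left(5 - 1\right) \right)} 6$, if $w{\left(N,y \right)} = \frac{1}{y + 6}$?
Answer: $\frac{48}{5} \approx 9.6$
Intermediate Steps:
$w{\left(N,y \right)} = \frac{1}{6 + y}$
$16 w{\left(-1,\left(1 + 0\right) \left(5 - 1\right) \right)} 6 = \frac{16}{6 + \left(1 + 0\right) \left(5 - 1\right)} 6 = \frac{16}{6 + 1 \cdot 4} \cdot 6 = \frac{16}{6 + 4} \cdot 6 = \frac{16}{10} \cdot 6 = 16 \cdot \frac{1}{10} \cdot 6 = \frac{8}{5} \cdot 6 = \frac{48}{5}$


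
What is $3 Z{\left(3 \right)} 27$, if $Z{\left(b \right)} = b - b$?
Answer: $0$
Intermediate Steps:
$Z{\left(b \right)} = 0$
$3 Z{\left(3 \right)} 27 = 3 \cdot 0 \cdot 27 = 0 \cdot 27 = 0$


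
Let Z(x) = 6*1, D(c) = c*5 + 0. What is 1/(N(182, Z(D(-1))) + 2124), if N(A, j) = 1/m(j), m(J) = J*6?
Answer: 36/76465 ≈ 0.00047080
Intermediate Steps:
m(J) = 6*J
D(c) = 5*c (D(c) = 5*c + 0 = 5*c)
Z(x) = 6
N(A, j) = 1/(6*j)
1/(N(182, Z(D(-1))) + 2124) = 1/((⅙)/6 + 2124) = 1/((⅙)*(⅙) + 2124) = 1/(1/36 + 2124) = 1/(76465/36) = 36/76465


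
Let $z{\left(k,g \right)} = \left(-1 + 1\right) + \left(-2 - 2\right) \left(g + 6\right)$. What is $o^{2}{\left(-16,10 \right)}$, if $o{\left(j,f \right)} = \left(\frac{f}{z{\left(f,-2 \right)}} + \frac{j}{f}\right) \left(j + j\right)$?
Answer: $\frac{126736}{25} \approx 5069.4$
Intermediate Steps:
$z{\left(k,g \right)} = -24 - 4 g$ ($z{\left(k,g \right)} = 0 - 4 \left(6 + g\right) = 0 - \left(24 + 4 g\right) = -24 - 4 g$)
$o{\left(j,f \right)} = 2 j \left(- \frac{f}{16} + \frac{j}{f}\right)$ ($o{\left(j,f \right)} = \left(\frac{f}{-24 - -8} + \frac{j}{f}\right) \left(j + j\right) = \left(\frac{f}{-24 + 8} + \frac{j}{f}\right) 2 j = \left(\frac{f}{-16} + \frac{j}{f}\right) 2 j = \left(f \left(- \frac{1}{16}\right) + \frac{j}{f}\right) 2 j = \left(- \frac{f}{16} + \frac{j}{f}\right) 2 j = 2 j \left(- \frac{f}{16} + \frac{j}{f}\right)$)
$o^{2}{\left(-16,10 \right)} = \left(\frac{1}{8} \left(-16\right) \frac{1}{10} \left(- 10^{2} + 16 \left(-16\right)\right)\right)^{2} = \left(\frac{1}{8} \left(-16\right) \frac{1}{10} \left(\left(-1\right) 100 - 256\right)\right)^{2} = \left(\frac{1}{8} \left(-16\right) \frac{1}{10} \left(-100 - 256\right)\right)^{2} = \left(\frac{1}{8} \left(-16\right) \frac{1}{10} \left(-356\right)\right)^{2} = \left(\frac{356}{5}\right)^{2} = \frac{126736}{25}$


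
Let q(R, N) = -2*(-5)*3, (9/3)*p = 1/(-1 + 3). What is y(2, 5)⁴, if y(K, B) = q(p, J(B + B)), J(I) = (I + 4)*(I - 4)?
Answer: 810000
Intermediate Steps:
p = ⅙ (p = 1/(3*(-1 + 3)) = (⅓)/2 = (⅓)*(½) = ⅙ ≈ 0.16667)
J(I) = (-4 + I)*(4 + I) (J(I) = (4 + I)*(-4 + I) = (-4 + I)*(4 + I))
q(R, N) = 30 (q(R, N) = 10*3 = 30)
y(K, B) = 30
y(2, 5)⁴ = 30⁴ = 810000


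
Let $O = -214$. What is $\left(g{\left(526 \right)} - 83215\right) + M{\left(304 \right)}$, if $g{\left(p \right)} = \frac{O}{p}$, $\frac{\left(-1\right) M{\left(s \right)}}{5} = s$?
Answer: $- \frac{22285412}{263} \approx -84735.0$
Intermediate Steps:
$M{\left(s \right)} = - 5 s$
$g{\left(p \right)} = - \frac{214}{p}$
$\left(g{\left(526 \right)} - 83215\right) + M{\left(304 \right)} = \left(- \frac{214}{526} - 83215\right) - 1520 = \left(\left(-214\right) \frac{1}{526} - 83215\right) - 1520 = \left(- \frac{107}{263} - 83215\right) - 1520 = - \frac{21885652}{263} - 1520 = - \frac{22285412}{263}$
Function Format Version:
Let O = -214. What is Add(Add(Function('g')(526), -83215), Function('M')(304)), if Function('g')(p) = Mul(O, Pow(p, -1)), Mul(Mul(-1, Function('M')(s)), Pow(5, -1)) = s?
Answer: Rational(-22285412, 263) ≈ -84735.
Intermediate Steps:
Function('M')(s) = Mul(-5, s)
Function('g')(p) = Mul(-214, Pow(p, -1))
Add(Add(Function('g')(526), -83215), Function('M')(304)) = Add(Add(Mul(-214, Pow(526, -1)), -83215), Mul(-5, 304)) = Add(Add(Mul(-214, Rational(1, 526)), -83215), -1520) = Add(Add(Rational(-107, 263), -83215), -1520) = Add(Rational(-21885652, 263), -1520) = Rational(-22285412, 263)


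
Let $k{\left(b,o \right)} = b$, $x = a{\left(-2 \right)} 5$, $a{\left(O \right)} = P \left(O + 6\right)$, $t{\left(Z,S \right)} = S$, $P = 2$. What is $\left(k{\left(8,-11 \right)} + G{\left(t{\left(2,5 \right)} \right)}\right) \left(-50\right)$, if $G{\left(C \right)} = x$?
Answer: $-2400$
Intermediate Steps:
$a{\left(O \right)} = 12 + 2 O$ ($a{\left(O \right)} = 2 \left(O + 6\right) = 2 \left(6 + O\right) = 12 + 2 O$)
$x = 40$ ($x = \left(12 + 2 \left(-2\right)\right) 5 = \left(12 - 4\right) 5 = 8 \cdot 5 = 40$)
$G{\left(C \right)} = 40$
$\left(k{\left(8,-11 \right)} + G{\left(t{\left(2,5 \right)} \right)}\right) \left(-50\right) = \left(8 + 40\right) \left(-50\right) = 48 \left(-50\right) = -2400$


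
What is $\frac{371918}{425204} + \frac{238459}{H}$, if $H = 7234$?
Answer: $\frac{13010521931}{384490717} \approx 33.838$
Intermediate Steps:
$\frac{371918}{425204} + \frac{238459}{H} = \frac{371918}{425204} + \frac{238459}{7234} = 371918 \cdot \frac{1}{425204} + 238459 \cdot \frac{1}{7234} = \frac{185959}{212602} + \frac{238459}{7234} = \frac{13010521931}{384490717}$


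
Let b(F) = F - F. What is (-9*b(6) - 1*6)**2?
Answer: 36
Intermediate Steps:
b(F) = 0
(-9*b(6) - 1*6)**2 = (-9*0 - 1*6)**2 = (0 - 6)**2 = (-6)**2 = 36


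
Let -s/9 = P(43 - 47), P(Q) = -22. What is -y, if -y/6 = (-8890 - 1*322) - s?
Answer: -56460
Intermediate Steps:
s = 198 (s = -9*(-22) = 198)
y = 56460 (y = -6*((-8890 - 1*322) - 1*198) = -6*((-8890 - 322) - 198) = -6*(-9212 - 198) = -6*(-9410) = 56460)
-y = -1*56460 = -56460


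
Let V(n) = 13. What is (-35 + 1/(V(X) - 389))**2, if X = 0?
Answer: 173211921/141376 ≈ 1225.2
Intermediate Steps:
(-35 + 1/(V(X) - 389))**2 = (-35 + 1/(13 - 389))**2 = (-35 + 1/(-376))**2 = (-35 - 1/376)**2 = (-13161/376)**2 = 173211921/141376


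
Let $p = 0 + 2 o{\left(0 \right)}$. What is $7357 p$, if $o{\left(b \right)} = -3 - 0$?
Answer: $-44142$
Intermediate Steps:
$o{\left(b \right)} = -3$ ($o{\left(b \right)} = -3 + 0 = -3$)
$p = -6$ ($p = 0 + 2 \left(-3\right) = 0 - 6 = -6$)
$7357 p = 7357 \left(-6\right) = -44142$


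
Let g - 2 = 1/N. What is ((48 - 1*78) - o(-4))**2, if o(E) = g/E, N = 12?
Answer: 2002225/2304 ≈ 869.02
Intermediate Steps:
g = 25/12 (g = 2 + 1/12 = 25/12 ≈ 2.0833)
o(E) = 25/(12*E)
((48 - 1*78) - o(-4))**2 = ((48 - 1*78) - 25/(12*(-4)))**2 = ((48 - 78) - 25*(-1)/(12*4))**2 = (-30 - 1*(-25/48))**2 = (-30 + 25/48)**2 = (-1415/48)**2 = 2002225/2304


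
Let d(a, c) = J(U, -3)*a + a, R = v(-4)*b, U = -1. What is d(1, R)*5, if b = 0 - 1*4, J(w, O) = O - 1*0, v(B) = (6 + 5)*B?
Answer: -10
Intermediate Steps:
v(B) = 11*B
J(w, O) = O (J(w, O) = O + 0 = O)
b = -4 (b = 0 - 4 = -4)
R = 176 (R = (11*(-4))*(-4) = -44*(-4) = 176)
d(a, c) = -2*a (d(a, c) = -3*a + a = -2*a)
d(1, R)*5 = -2*1*5 = -2*5 = -10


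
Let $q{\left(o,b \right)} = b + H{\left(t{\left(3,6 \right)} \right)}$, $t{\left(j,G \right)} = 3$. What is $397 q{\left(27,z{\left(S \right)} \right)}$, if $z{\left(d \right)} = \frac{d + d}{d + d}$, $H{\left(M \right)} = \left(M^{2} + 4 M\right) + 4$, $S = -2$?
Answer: $10322$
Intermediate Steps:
$H{\left(M \right)} = 4 + M^{2} + 4 M$
$z{\left(d \right)} = 1$ ($z{\left(d \right)} = \frac{2 d}{2 d} = 2 d \frac{1}{2 d} = 1$)
$q{\left(o,b \right)} = 25 + b$ ($q{\left(o,b \right)} = b + \left(4 + 3^{2} + 4 \cdot 3\right) = b + \left(4 + 9 + 12\right) = b + 25 = 25 + b$)
$397 q{\left(27,z{\left(S \right)} \right)} = 397 \left(25 + 1\right) = 397 \cdot 26 = 10322$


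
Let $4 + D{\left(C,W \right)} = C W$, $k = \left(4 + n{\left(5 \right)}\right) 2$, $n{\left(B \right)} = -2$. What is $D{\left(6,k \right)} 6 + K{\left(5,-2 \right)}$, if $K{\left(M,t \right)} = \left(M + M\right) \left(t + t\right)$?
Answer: $80$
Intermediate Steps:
$k = 4$ ($k = \left(4 - 2\right) 2 = 2 \cdot 2 = 4$)
$D{\left(C,W \right)} = -4 + C W$
$K{\left(M,t \right)} = 4 M t$ ($K{\left(M,t \right)} = 2 M 2 t = 4 M t$)
$D{\left(6,k \right)} 6 + K{\left(5,-2 \right)} = \left(-4 + 6 \cdot 4\right) 6 + 4 \cdot 5 \left(-2\right) = \left(-4 + 24\right) 6 - 40 = 20 \cdot 6 - 40 = 120 - 40 = 80$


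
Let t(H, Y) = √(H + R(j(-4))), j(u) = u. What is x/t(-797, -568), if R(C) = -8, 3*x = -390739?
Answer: 390739*I*√805/2415 ≈ 4590.6*I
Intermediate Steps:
x = -390739/3 (x = (⅓)*(-390739) = -390739/3 ≈ -1.3025e+5)
t(H, Y) = √(-8 + H) (t(H, Y) = √(H - 8) = √(-8 + H))
x/t(-797, -568) = -390739/(3*√(-8 - 797)) = -390739*(-I*√805/805)/3 = -(-390739)*I*√805/2415 = 390739*I*√805/2415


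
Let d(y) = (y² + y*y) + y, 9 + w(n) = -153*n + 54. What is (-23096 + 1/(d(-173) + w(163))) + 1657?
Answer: -745884248/34791 ≈ -21439.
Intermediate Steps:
w(n) = 45 - 153*n (w(n) = -9 + (-153*n + 54) = -9 + (54 - 153*n) = 45 - 153*n)
d(y) = y + 2*y² (d(y) = (y² + y²) + y = 2*y² + y = y + 2*y²)
(-23096 + 1/(d(-173) + w(163))) + 1657 = (-23096 + 1/(-173*(1 + 2*(-173)) + (45 - 153*163))) + 1657 = (-23096 + 1/(-173*(1 - 346) + (45 - 24939))) + 1657 = (-23096 + 1/(-173*(-345) - 24894)) + 1657 = (-23096 + 1/(59685 - 24894)) + 1657 = (-23096 + 1/34791) + 1657 = -803532935/34791 + 1657 = -745884248/34791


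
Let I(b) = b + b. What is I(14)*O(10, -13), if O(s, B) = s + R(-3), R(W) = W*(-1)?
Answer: 364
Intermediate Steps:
R(W) = -W
O(s, B) = 3 + s (O(s, B) = s - 1*(-3) = s + 3 = 3 + s)
I(b) = 2*b
I(14)*O(10, -13) = (2*14)*(3 + 10) = 28*13 = 364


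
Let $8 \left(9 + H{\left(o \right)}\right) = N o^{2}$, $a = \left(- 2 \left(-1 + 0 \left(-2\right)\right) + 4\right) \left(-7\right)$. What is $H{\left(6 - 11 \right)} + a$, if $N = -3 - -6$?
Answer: $- \frac{333}{8} \approx -41.625$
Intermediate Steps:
$N = 3$ ($N = -3 + 6 = 3$)
$a = -42$ ($a = \left(- 2 \left(-1 + 0\right) + 4\right) \left(-7\right) = \left(\left(-2\right) \left(-1\right) + 4\right) \left(-7\right) = \left(2 + 4\right) \left(-7\right) = 6 \left(-7\right) = -42$)
$H{\left(o \right)} = -9 + \frac{3 o^{2}}{8}$
$H{\left(6 - 11 \right)} + a = \left(-9 + \frac{3 \left(6 - 11\right)^{2}}{8}\right) - 42 = \left(-9 + \frac{3 \left(-5\right)^{2}}{8}\right) - 42 = \left(-9 + \frac{3}{8} \cdot 25\right) - 42 = \left(-9 + \frac{75}{8}\right) - 42 = \frac{3}{8} - 42 = - \frac{333}{8}$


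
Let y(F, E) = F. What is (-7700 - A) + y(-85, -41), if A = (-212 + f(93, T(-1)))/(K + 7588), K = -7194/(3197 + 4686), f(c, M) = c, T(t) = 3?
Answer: -465612204773/59809010 ≈ -7785.0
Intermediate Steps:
K = -7194/7883 ≈ -0.91260
A = -938077/59809010 (A = (-212 + 93)/(-7194/7883 + 7588) = -119/59809010/7883 = -119*7883/59809010 = -938077/59809010 ≈ -0.015685)
(-7700 - A) + y(-85, -41) = (-7700 - 1*(-938077/59809010)) - 85 = (-7700 + 938077/59809010) - 85 = -460528438923/59809010 - 85 = -465612204773/59809010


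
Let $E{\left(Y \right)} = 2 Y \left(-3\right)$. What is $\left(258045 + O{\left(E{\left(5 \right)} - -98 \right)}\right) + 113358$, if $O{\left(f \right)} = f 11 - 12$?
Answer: $372139$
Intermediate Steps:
$E{\left(Y \right)} = - 6 Y$
$O{\left(f \right)} = -12 + 11 f$ ($O{\left(f \right)} = 11 f - 12 = -12 + 11 f$)
$\left(258045 + O{\left(E{\left(5 \right)} - -98 \right)}\right) + 113358 = \left(258045 - \left(12 - 11 \left(\left(-6\right) 5 - -98\right)\right)\right) + 113358 = \left(258045 - \left(12 - 11 \left(-30 + 98\right)\right)\right) + 113358 = \left(258045 + \left(-12 + 11 \cdot 68\right)\right) + 113358 = \left(258045 + \left(-12 + 748\right)\right) + 113358 = \left(258045 + 736\right) + 113358 = 258781 + 113358 = 372139$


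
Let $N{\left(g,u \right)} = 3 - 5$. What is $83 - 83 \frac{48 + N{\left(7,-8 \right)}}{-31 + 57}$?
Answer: $- \frac{830}{13} \approx -63.846$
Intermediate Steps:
$N{\left(g,u \right)} = -2$
$83 - 83 \frac{48 + N{\left(7,-8 \right)}}{-31 + 57} = 83 - 83 \frac{48 - 2}{-31 + 57} = 83 - 83 \cdot \frac{46}{26} = 83 - 83 \cdot 46 \cdot \frac{1}{26} = 83 - \frac{1909}{13} = - \frac{830}{13}$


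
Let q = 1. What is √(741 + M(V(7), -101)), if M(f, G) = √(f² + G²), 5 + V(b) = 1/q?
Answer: √(741 + √10217) ≈ 29.019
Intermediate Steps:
V(b) = -4 (V(b) = -5 + 1/1 = -5 + 1 = -4)
M(f, G) = √(G² + f²)
√(741 + M(V(7), -101)) = √(741 + √((-101)² + (-4)²)) = √(741 + √(10201 + 16)) = √(741 + √10217)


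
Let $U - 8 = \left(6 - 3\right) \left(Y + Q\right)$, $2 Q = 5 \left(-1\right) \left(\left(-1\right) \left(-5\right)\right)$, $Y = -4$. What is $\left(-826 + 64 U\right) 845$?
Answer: $-2942290$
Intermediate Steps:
$Q = - \frac{25}{2}$ ($Q = \frac{5 \left(-1\right) \left(\left(-1\right) \left(-5\right)\right)}{2} = \frac{\left(-5\right) 5}{2} = \frac{1}{2} \left(-25\right) = - \frac{25}{2} \approx -12.5$)
$U = - \frac{83}{2}$ ($U = 8 + \left(6 - 3\right) \left(-4 - \frac{25}{2}\right) = 8 + 3 \left(- \frac{33}{2}\right) = 8 - \frac{99}{2} = - \frac{83}{2} \approx -41.5$)
$\left(-826 + 64 U\right) 845 = \left(-826 + 64 \left(- \frac{83}{2}\right)\right) 845 = \left(-826 - 2656\right) 845 = \left(-3482\right) 845 = -2942290$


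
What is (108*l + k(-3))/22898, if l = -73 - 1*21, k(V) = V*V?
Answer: -10143/22898 ≈ -0.44296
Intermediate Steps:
k(V) = V**2
l = -94 (l = -73 - 21 = -94)
(108*l + k(-3))/22898 = (108*(-94) + (-3)**2)/22898 = (-10152 + 9)*(1/22898) = -10143*1/22898 = -10143/22898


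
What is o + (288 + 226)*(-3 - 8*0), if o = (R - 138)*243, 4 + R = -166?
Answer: -76386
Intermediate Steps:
R = -170 (R = -4 - 166 = -170)
o = -74844 (o = (-170 - 138)*243 = -308*243 = -74844)
o + (288 + 226)*(-3 - 8*0) = -74844 + (288 + 226)*(-3 - 8*0) = -74844 + 514*(-3 + 0) = -74844 + 514*(-3) = -74844 - 1542 = -76386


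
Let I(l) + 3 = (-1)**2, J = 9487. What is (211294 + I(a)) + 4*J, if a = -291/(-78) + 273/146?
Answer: 249240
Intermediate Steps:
a = 5315/949 (a = -291*(-1/78) + 273*(1/146) = 97/26 + 273/146 = 5315/949 ≈ 5.6006)
I(l) = -2 (I(l) = -3 + (-1)**2 = -3 + 1 = -2)
(211294 + I(a)) + 4*J = (211294 - 2) + 4*9487 = 211292 + 37948 = 249240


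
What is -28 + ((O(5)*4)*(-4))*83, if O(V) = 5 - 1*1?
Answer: -5340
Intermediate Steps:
O(V) = 4 (O(V) = 5 - 1 = 4)
-28 + ((O(5)*4)*(-4))*83 = -28 + ((4*4)*(-4))*83 = -28 + (16*(-4))*83 = -28 - 64*83 = -28 - 5312 = -5340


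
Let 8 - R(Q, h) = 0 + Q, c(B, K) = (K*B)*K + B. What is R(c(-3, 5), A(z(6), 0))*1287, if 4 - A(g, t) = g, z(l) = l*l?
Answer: 110682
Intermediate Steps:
z(l) = l**2
A(g, t) = 4 - g
c(B, K) = B + B*K**2 (c(B, K) = (B*K)*K + B = B*K**2 + B = B + B*K**2)
R(Q, h) = 8 - Q (R(Q, h) = 8 - (0 + Q) = 8 - Q)
R(c(-3, 5), A(z(6), 0))*1287 = (8 - (-3)*(1 + 5**2))*1287 = (8 - (-3)*(1 + 25))*1287 = (8 - (-3)*26)*1287 = (8 - 1*(-78))*1287 = (8 + 78)*1287 = 86*1287 = 110682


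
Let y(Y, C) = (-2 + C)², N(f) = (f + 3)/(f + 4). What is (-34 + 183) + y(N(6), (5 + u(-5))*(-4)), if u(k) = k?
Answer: 153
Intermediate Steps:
N(f) = (3 + f)/(4 + f)
(-34 + 183) + y(N(6), (5 + u(-5))*(-4)) = (-34 + 183) + (-2 + (5 - 5)*(-4))² = 149 + (-2 + 0*(-4))² = 149 + (-2 + 0)² = 149 + (-2)² = 149 + 4 = 153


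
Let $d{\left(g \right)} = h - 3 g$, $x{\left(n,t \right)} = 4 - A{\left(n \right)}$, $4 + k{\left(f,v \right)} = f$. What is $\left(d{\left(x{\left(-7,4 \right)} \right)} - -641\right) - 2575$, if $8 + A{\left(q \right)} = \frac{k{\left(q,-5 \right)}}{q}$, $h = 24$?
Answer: $- \frac{13589}{7} \approx -1941.3$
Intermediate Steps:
$k{\left(f,v \right)} = -4 + f$
$A{\left(q \right)} = -8 + \frac{-4 + q}{q}$
$x{\left(n,t \right)} = 11 + \frac{4}{n}$ ($x{\left(n,t \right)} = 4 - \left(-7 - \frac{4}{n}\right) = 4 + \left(7 + \frac{4}{n}\right) = 11 + \frac{4}{n}$)
$d{\left(g \right)} = 24 - 3 g$
$\left(d{\left(x{\left(-7,4 \right)} \right)} - -641\right) - 2575 = \left(\left(24 - 3 \left(11 + \frac{4}{-7}\right)\right) - -641\right) - 2575 = \left(\left(24 - 3 \left(11 + 4 \left(- \frac{1}{7}\right)\right)\right) + \left(-827 + 1468\right)\right) - 2575 = \left(\left(24 - 3 \left(11 - \frac{4}{7}\right)\right) + 641\right) - 2575 = \left(\left(24 - \frac{219}{7}\right) + 641\right) - 2575 = \left(- \frac{51}{7} + 641\right) - 2575 = \frac{4436}{7} - 2575 = - \frac{13589}{7}$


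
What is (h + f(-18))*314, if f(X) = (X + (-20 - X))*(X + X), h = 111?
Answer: 260934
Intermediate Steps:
f(X) = -40*X
(h + f(-18))*314 = (111 - 40*(-18))*314 = (111 + 720)*314 = 831*314 = 260934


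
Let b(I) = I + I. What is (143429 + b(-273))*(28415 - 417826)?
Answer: -55640211913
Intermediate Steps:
b(I) = 2*I
(143429 + b(-273))*(28415 - 417826) = (143429 + 2*(-273))*(28415 - 417826) = (143429 - 546)*(-389411) = 142883*(-389411) = -55640211913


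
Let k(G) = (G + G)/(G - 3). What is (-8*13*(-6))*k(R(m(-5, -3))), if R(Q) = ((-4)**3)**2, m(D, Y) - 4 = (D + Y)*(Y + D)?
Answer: 5111808/4093 ≈ 1248.9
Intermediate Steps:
m(D, Y) = 4 + (D + Y)**2 (m(D, Y) = 4 + (D + Y)*(Y + D) = 4 + (D + Y)*(D + Y) = 4 + (D + Y)**2)
R(Q) = 4096 (R(Q) = (-64)**2 = 4096)
k(G) = 2*G/(-3 + G) (k(G) = (2*G)/(-3 + G) = 2*G/(-3 + G))
(-8*13*(-6))*k(R(m(-5, -3))) = (-8*13*(-6))*(2*4096/(-3 + 4096)) = (-104*(-6))*(2*4096/4093) = 624*(2*4096*(1/4093)) = 624*(8192/4093) = 5111808/4093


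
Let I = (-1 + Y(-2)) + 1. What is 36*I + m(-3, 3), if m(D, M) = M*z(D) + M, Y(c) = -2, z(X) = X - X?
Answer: -69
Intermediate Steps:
z(X) = 0
m(D, M) = M (m(D, M) = M*0 + M = 0 + M = M)
I = -2 (I = (-1 - 2) + 1 = -3 + 1 = -2)
36*I + m(-3, 3) = 36*(-2) + 3 = -72 + 3 = -69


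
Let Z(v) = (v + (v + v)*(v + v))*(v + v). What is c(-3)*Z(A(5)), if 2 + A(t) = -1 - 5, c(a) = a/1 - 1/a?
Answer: 31744/3 ≈ 10581.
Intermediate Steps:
c(a) = a - 1/a (c(a) = a*1 - 1/a = a - 1/a)
A(t) = -8 (A(t) = -2 + (-1 - 5) = -2 - 6 = -8)
Z(v) = 2*v*(v + 4*v**2) (Z(v) = (v + (2*v)*(2*v))*(2*v) = (v + 4*v**2)*(2*v) = 2*v*(v + 4*v**2))
c(-3)*Z(A(5)) = (-3 - 1/(-3))*((-8)**2*(2 + 8*(-8))) = (-3 - 1*(-1/3))*(64*(2 - 64)) = (-3 + 1/3)*(64*(-62)) = -8/3*(-3968) = 31744/3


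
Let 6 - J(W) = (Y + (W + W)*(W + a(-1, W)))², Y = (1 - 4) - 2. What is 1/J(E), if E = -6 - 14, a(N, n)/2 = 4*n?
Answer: -1/51768019 ≈ -1.9317e-8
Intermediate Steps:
a(N, n) = 8*n (a(N, n) = 2*(4*n) = 8*n)
Y = -5 (Y = -3 - 2 = -5)
E = -20
J(W) = 6 - (-5 + 18*W²)² (J(W) = 6 - (-5 + (W + W)*(W + 8*W))² = 6 - (-5 + (2*W)*(9*W))² = 6 - (-5 + 18*W²)²)
1/J(E) = 1/(6 - (-5 + 18*(-20)²)²) = 1/(6 - (-5 + 18*400)²) = 1/(6 - (-5 + 7200)²) = 1/(6 - 1*7195²) = 1/(6 - 1*51768025) = 1/(6 - 51768025) = 1/(-51768019) = -1/51768019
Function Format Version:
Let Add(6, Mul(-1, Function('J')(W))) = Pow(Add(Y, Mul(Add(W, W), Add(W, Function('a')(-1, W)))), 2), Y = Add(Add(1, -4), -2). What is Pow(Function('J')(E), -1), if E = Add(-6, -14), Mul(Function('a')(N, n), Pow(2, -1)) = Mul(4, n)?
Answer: Rational(-1, 51768019) ≈ -1.9317e-8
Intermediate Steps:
Function('a')(N, n) = Mul(8, n) (Function('a')(N, n) = Mul(2, Mul(4, n)) = Mul(8, n))
Y = -5 (Y = Add(-3, -2) = -5)
E = -20
Function('J')(W) = Add(6, Mul(-1, Pow(Add(-5, Mul(18, Pow(W, 2))), 2))) (Function('J')(W) = Add(6, Mul(-1, Pow(Add(-5, Mul(Add(W, W), Add(W, Mul(8, W)))), 2))) = Add(6, Mul(-1, Pow(Add(-5, Mul(Mul(2, W), Mul(9, W))), 2))) = Add(6, Mul(-1, Pow(Add(-5, Mul(18, Pow(W, 2))), 2))))
Pow(Function('J')(E), -1) = Pow(Add(6, Mul(-1, Pow(Add(-5, Mul(18, Pow(-20, 2))), 2))), -1) = Pow(Add(6, Mul(-1, Pow(Add(-5, Mul(18, 400)), 2))), -1) = Pow(Add(6, Mul(-1, Pow(Add(-5, 7200), 2))), -1) = Pow(Add(6, Mul(-1, Pow(7195, 2))), -1) = Pow(Add(6, Mul(-1, 51768025)), -1) = Pow(Add(6, -51768025), -1) = Pow(-51768019, -1) = Rational(-1, 51768019)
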